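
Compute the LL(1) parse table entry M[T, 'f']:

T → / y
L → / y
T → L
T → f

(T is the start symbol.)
To find M[T, 'f'], we find productions for T where 'f' is in the predict set (PREDICT(N → α) = (FIRST(α) \ {ε}) ∪ (FOLLOW(N) if α ⇒* ε)).

Relevant sets:
  FIRST(L) = { '/' }

T → / y: PREDICT = { '/' }
T → L: PREDICT = { '/' }
T → f: PREDICT = { 'f' }
  'f' is in predict set, so this production goes in M[T, 'f']

M[T, 'f'] = T → f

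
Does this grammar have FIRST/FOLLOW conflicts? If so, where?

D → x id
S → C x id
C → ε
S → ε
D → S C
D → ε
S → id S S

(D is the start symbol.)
Yes. S → C x id with FOLLOW(S) on { 'x' }; S → id S S with FOLLOW(S) on { 'id' }

Nullable non-terminals: C, D, S.
FIRST sets used below: FIRST(S) = { 'id', 'x', ε }, FIRST(C) = { ε }
C has a nullable alternative but only one production, so nothing to check.

D: nullable alternative(s) D → S C, D → ε; FOLLOW(D) = { $ }
  D → x id: FIRST \ {ε} = { 'x' } — disjoint from FOLLOW(D)
  D → S C: FIRST \ {ε} = { 'id', 'x' } — disjoint from FOLLOW(D)
  D → ε: FIRST \ {ε} = { } — disjoint from FOLLOW(D)

S: nullable alternative(s) S → ε; FOLLOW(S) = { $, 'id', 'x' }
  S → C x id: FIRST \ {ε} = { 'x' } — overlaps FOLLOW(S) on { 'x' }: CONFLICT
  S → ε: FIRST \ {ε} = { } — this is the only nullable alternative, skip
  S → id S S: FIRST \ {ε} = { 'id' } — overlaps FOLLOW(S) on { 'id' }: CONFLICT

So the grammar has 2 FIRST/FOLLOW conflicts (marked CONFLICT above).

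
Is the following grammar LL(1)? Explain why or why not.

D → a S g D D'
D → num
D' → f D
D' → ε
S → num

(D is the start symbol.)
A grammar is LL(1) if for each non-terminal N with multiple productions, the predict sets of those productions are pairwise disjoint, where PREDICT(N → α) = (FIRST(α) \ {ε}) ∪ (FOLLOW(N) if α ⇒* ε).

Relevant sets:
  FOLLOW(D') = { $, 'f' }

For D:
  PREDICT(D → a S g D D') = { 'a' }
  PREDICT(D → num) = { 'num' }
For D':
  PREDICT(D' → f D) = { 'f' }
  PREDICT(D' → ε) = { $, 'f' }
S has a single production, so nothing to check there.

Conflict found: Predict set conflict for D': { 'f' }
The grammar is NOT LL(1).

Answer: No. Predict set conflict for D': { 'f' }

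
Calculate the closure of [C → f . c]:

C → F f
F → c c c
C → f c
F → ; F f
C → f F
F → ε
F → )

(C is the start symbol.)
{ [C → f . c] }

Start with: [C → f . c]
The dot precedes the terminal c, so nothing is added.

CLOSURE = { [C → f . c] }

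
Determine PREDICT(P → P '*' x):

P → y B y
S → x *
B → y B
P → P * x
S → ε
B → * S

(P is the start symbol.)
{ 'y' }

PREDICT(P → P '*' x) = (FIRST(RHS) \ {ε}) ∪ (FOLLOW(P) if ε ∈ FIRST(RHS), i.e. RHS ⇒* ε)
FIRST(P) = { 'y' }
FIRST(P '*' x) = { 'y' }
ε ∉ FIRST(P '*' x), so FOLLOW(P) is not added.
PREDICT(P → P '*' x) = { 'y' }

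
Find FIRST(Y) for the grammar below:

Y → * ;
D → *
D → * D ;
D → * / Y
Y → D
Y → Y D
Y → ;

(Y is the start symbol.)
{ '*', ';' }

To compute FIRST(Y), examine every production with Y on the left-hand side, reading each right-hand side left to right until a non-nullable symbol is reached.

FIRST sets of the other non-terminals involved (by the same procedure, iterated to a fixed point):
  FIRST(D) = { '*' }

From Y → * ;:
  - '*' is a terminal: add '*' and stop
From Y → D:
  - D is a non-terminal: add FIRST(D) \ {ε} = { '*' }
    D is not nullable, so stop
From Y → Y D:
  - Y is the symbol being defined: contributes nothing new
    Y is not nullable, so stop
From Y → ;:
  - ';' is a terminal: add ';' and stop

Collecting: FIRST(Y) = { '*', ';' }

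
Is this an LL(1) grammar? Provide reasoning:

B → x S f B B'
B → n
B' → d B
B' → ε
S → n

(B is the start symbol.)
No. Predict set conflict for B': { 'd' }

Relevant sets:
  FOLLOW(B') = { $, 'd' }

For B:
  PREDICT(B → x S f B B') = { 'x' }
  PREDICT(B → n) = { 'n' }
For B':
  PREDICT(B' → d B) = { 'd' }
  PREDICT(B' → ε) = { $, 'd' }
S has a single production, so nothing to check there.

Conflict found: Predict set conflict for B': { 'd' }
The grammar is NOT LL(1).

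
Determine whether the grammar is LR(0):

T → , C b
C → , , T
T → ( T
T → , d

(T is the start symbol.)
Augment with T' → T and build the canonical LR(0) collection (I0 = CLOSURE({[T' → . T]}), then GOTO on every symbol after a dot until no new states appear). It has 11 states:
  I0: { [T → . ( T], [T → . , C b], [T → . , d], [T' → . T] }  — shift
  I1: { [T → ( . T], [T → . ( T], [T → . , C b], [T → . , d] }  — shift
  I2: { [C → . , , T], [T → , . C b], [T → , . d] }  — shift
  I3: { [T' → T .] }  — accept
  I4: { [C → , . , T] }  — shift
  I5: { [T → , C . b] }  — shift
  I6: { [T → , d .] }  — reduce
  I7: { [T → , C b .] }  — reduce
  I8: { [C → , , . T], [T → . ( T], [T → . , C b], [T → . , d] }  — shift
  I9: { [C → , , T .] }  — reduce
  I10: { [T → ( T .] }  — reduce

Every state is either a pure shift/goto state or contains exactly one complete item and nothing to shift — no conflicts. The grammar is LR(0).

Answer: Yes, the grammar is LR(0)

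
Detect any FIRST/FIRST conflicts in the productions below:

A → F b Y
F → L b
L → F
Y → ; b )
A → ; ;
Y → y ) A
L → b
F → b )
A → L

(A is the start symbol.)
Yes. A → F b Y / A → L on { 'b' }; F → L b / F → b ')' on { 'b' }; L → F / L → b on { 'b' }

FIRST sets of the non-terminals at (or reachable through a nullable prefix from) the front of some alternative:
  FIRST(F) = { 'b' }
  FIRST(L) = { 'b' }

Productions for A:
  A → F b Y: FIRST = { 'b' }
  A → ; ;: FIRST = { ';' }
  A → L: FIRST = { 'b' }
Productions for F:
  F → L b: FIRST = { 'b' }
  F → b ): FIRST = { 'b' }
Productions for L:
  L → F: FIRST = { 'b' }
  L → b: FIRST = { 'b' }
Productions for Y:
  Y → ; b ): FIRST = { ';' }
  Y → y ) A: FIRST = { 'y' }

Conflict for A: A → F b Y and A → L
  Overlap: { 'b' }
Conflict for F: F → L b and F → b )
  Overlap: { 'b' }
Conflict for L: L → F and L → b
  Overlap: { 'b' }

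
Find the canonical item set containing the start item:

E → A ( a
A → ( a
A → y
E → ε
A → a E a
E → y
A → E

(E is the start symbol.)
{ [A → . ( a], [A → . E], [A → . a E a], [A → . y], [E → . A ( a], [E → . y], [E → .], [E' → . E] }

First, augment the grammar with E' → E
I₀ = CLOSURE({ [E' → . E] }):
  [E' → . E] has the dot before E: add [E → . A ( a], [E → .], [E → . y]
  [E → . A ( a] has the dot before A: add [A → . ( a], [A → . y], [A → . a E a], [A → . E]
No further items can be added.

I₀ = { [A → . ( a], [A → . E], [A → . a E a], [A → . y], [E → . A ( a], [E → . y], [E → .], [E' → . E] }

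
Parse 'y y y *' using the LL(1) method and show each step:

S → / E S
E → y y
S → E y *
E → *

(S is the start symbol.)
Stack is shown with the top on the left.

Stack      Input      Action
----------------------------
S $        y y y * $  output S → E y *
E y * $    y y y * $  output E → y y
y y y * $  y y y * $  match 'y'
y y * $    y y * $    match 'y'
y * $      y * $      match 'y'
* $        * $        match '*'
$          $          accept

The string is accepted.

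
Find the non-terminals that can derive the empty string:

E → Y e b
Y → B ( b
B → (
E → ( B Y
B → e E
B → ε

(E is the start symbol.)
A non-terminal is nullable if it can derive ε (the empty string): either it has an ε-production, or it has a production whose right-hand side consists entirely of nullable non-terminals.

ε-productions: B → ε
So B is immediately nullable.
No further non-terminal can be added: every production for the remaining non-terminals contains a terminal or a non-nullable non-terminal.
Nullable = { 'B' }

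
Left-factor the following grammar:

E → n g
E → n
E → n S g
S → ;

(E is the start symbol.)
Left-factoring transforms A → αβ₁ | αβ₂ into A → αA' and A' → β₁ | β₂
(α is the longest common prefix among the alternatives). Repeat until
no nonterminal has two alternatives with a common prefix.

Round 1: E has alternatives sharing prefix 'n'. Introduce E': E → n E'
  Add: E' → g
  Add: E' → ε
  Add: E' → S g

No remaining common prefixes — done.

Resulting grammar:
E → n E'
E' → g
E' → ε
E' → S g
S → ;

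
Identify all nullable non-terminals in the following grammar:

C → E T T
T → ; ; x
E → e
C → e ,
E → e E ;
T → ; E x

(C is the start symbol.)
There are no ε-productions, so no non-terminal can derive ε.
No non-terminals are nullable.

Answer: None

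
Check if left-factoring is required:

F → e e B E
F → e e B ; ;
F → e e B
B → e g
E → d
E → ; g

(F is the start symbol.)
Yes, F has productions with common prefix 'e e B'

Left-factoring is needed when two productions for the same non-terminal
share a common prefix on the right-hand side.

Productions for F:
  F → e e B E
  F → e e B ; ;
  F → e e B
Productions for E:
  E → d
  E → ; g

Found common prefix 'e e B' in productions for F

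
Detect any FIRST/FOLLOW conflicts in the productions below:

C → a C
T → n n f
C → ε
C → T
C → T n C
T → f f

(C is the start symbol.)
A FIRST/FOLLOW conflict occurs when a non-terminal N has a nullable alternative N → β (β ⇒* ε) and another alternative N → α with FIRST(α) ∩ FOLLOW(N) ≠ ∅: on such a lookahead the parser cannot decide between expanding α and letting N vanish via β.

Nullable non-terminals: C.
FIRST sets used below: FIRST(T) = { 'f', 'n' }

C: nullable alternative(s) C → ε; FOLLOW(C) = { $ }
  C → a C: FIRST \ {ε} = { 'a' } — disjoint from FOLLOW(C)
  C → ε: FIRST \ {ε} = { } — this is the only nullable alternative, skip
  C → T: FIRST \ {ε} = { 'f', 'n' } — disjoint from FOLLOW(C)
  C → T n C: FIRST \ {ε} = { 'f', 'n' } — disjoint from FOLLOW(C)

T has no nullable alternative, so no FIRST/FOLLOW check is needed there.

No FIRST/FOLLOW conflicts found.

Answer: No FIRST/FOLLOW conflicts.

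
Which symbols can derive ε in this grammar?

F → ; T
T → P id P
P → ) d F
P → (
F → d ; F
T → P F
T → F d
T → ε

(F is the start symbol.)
ε-productions: T → ε
So T is immediately nullable.
No further non-terminal can be added: every production for the remaining non-terminals contains a terminal or a non-nullable non-terminal.
Nullable = { 'T' }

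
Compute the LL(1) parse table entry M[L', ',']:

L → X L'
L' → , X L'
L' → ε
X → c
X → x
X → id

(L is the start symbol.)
L' → , X L'

To find M[L', ','], we find productions for L' where ',' is in the predict set (PREDICT(N → α) = (FIRST(α) \ {ε}) ∪ (FOLLOW(N) if α ⇒* ε)).

Relevant sets:
  FOLLOW(L') = { $ }

L' → , X L': PREDICT = { ',' }
  ',' is in predict set, so this production goes in M[L', ',']
L' → ε: PREDICT = { $ }

M[L', ','] = L' → , X L'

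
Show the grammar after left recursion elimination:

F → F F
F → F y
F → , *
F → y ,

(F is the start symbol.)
F → , * F'
F → y , F'
F' → F F'
F' → y F'
F' → ε

F is directly left-recursive. The standard transformation for
  A → A α₁ | ... | A α_m | β₁ | ... | β_n
is
  A  → β₁ A' | ... | β_n A'
  A' → α₁ A' | ... | α_m A' | ε

F → , * becomes F → , * F'
F → y , becomes F → y , F'
F → F F becomes F' → F F'
F → F y becomes F' → y F'
Add F' → ε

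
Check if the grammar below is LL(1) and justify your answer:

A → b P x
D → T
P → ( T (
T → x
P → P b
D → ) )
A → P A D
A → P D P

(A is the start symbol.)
No. Predict set conflict for A: { '(' }

A grammar is LL(1) if for each non-terminal N with multiple productions, the predict sets of those productions are pairwise disjoint, where PREDICT(N → α) = (FIRST(α) \ {ε}) ∪ (FOLLOW(N) if α ⇒* ε).

Relevant sets:
  FIRST(P) = { '(' }
  FIRST(T) = { 'x' }

For A:
  PREDICT(A → b P x) = { 'b' }
  PREDICT(A → P A D) = { '(' }
  PREDICT(A → P D P) = { '(' }
For D:
  PREDICT(D → T) = { 'x' }
  PREDICT(D → ')' ')') = { ')' }
For P:
  PREDICT(P → '(' T '(') = { '(' }
  PREDICT(P → P b) = { '(' }
T has a single production, so nothing to check there.

Conflict found: Predict set conflict for A: { '(' }
The grammar is NOT LL(1).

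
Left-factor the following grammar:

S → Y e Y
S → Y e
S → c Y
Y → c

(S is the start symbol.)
S → Y e S'
S' → Y
S' → ε
S → c Y
Y → c

Left-factoring transforms A → αβ₁ | αβ₂ into A → αA' and A' → β₁ | β₂
(α is the longest common prefix among the alternatives). Repeat until
no nonterminal has two alternatives with a common prefix.

Round 1: S has alternatives sharing prefix 'Y e'. Introduce S': S → Y e S'
  Add: S' → Y
  Add: S' → ε

No remaining common prefixes — done.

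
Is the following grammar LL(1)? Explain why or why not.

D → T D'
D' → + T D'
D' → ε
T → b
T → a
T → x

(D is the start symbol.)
Relevant sets:
  FOLLOW(D') = { $ }

For D':
  PREDICT(D' → '+' T D') = { '+' }
  PREDICT(D' → ε) = { $ }
For T:
  PREDICT(T → b) = { 'b' }
  PREDICT(T → a) = { 'a' }
  PREDICT(T → x) = { 'x' }
D has a single production, so nothing to check there.

All predict sets are disjoint. The grammar IS LL(1).

Answer: Yes, the grammar is LL(1).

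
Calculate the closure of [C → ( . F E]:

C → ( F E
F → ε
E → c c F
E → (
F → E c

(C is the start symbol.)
To compute CLOSURE, for each item [A → α.Bβ] where B is a non-terminal, add [B → .γ] for all productions B → γ; repeat for the newly added items until nothing changes.

Start with: [C → ( . F E]
  [C → ( . F E] has the dot before F: add [F → .], [F → . E c]
  [F → . E c] has the dot before E: add [E → . c c F], [E → . (]
No further items can be added.

CLOSURE = { [C → ( . F E], [E → . (], [E → . c c F], [F → . E c], [F → .] }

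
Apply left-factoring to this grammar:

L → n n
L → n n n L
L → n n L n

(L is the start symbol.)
L → n n L'
L' → ε
L' → n L
L' → L n

Left-factoring transforms A → αβ₁ | αβ₂ into A → αA' and A' → β₁ | β₂
(α is the longest common prefix among the alternatives). Repeat until
no nonterminal has two alternatives with a common prefix.

Round 1: L has alternatives sharing prefix 'n n'. Introduce L': L → n n L'
  Add: L' → ε
  Add: L' → n L
  Add: L' → L n

No remaining common prefixes — done.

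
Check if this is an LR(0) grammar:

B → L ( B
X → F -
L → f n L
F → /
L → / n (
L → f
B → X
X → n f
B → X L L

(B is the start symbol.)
No. Shift-reduce conflict between [F → / .] and [L → / . n (]

A grammar is LR(0) if no state in the canonical LR(0) collection has:
  - both a shift item (dot before a terminal) and a complete item (shift-reduce conflict), or
  - two or more complete items (reduce-reduce conflict; the accept item [B' → B .] counts as a complete item here).

Augment with B' → B and build the canonical LR(0) collection (I0 = CLOSURE({[B' → . B]}), then GOTO on every symbol after a dot until no new states appear). It has 19 states:
  I0: { [B → . L ( B], [B → . X L L], [B → . X], [B' → . B], [F → . /], [L → . / n (], [L → . f n L], [L → . f], [X → . F -], [X → . n f] }  — shift
  I1: { [F → / .], [L → / . n (] }  — shift, reduce
  I2: { [B' → B .] }  — accept
  I3: { [X → F . -] }  — shift
  I4: { [B → L . ( B] }  — shift
  I5: { [B → X . L L], [B → X .], [L → . / n (], [L → . f n L], [L → . f] }  — shift, reduce
  I6: { [L → f . n L], [L → f .] }  — shift, reduce
  I7: { [X → n . f] }  — shift
  I8: { [X → n f .] }  — reduce
  I9: { [L → . / n (], [L → . f n L], [L → . f], [L → f n . L] }  — shift
  I10: { [L → / . n (] }  — shift
  I11: { [L → f n L .] }  — reduce
  I12: { [L → / n . (] }  — shift
  I13: { [L → / n ( .] }  — reduce
  I14: { [B → X L . L], [L → . / n (], [L → . f n L], [L → . f] }  — shift
  I15: { [B → X L L .] }  — reduce
  I16: { [B → . L ( B], [B → . X L L], [B → . X], [B → L ( . B], [F → . /], [L → . / n (], [L → . f n L], [L → . f], [X → . F -], [X → . n f] }  — shift
  I17: { [B → L ( B .] }  — reduce
  I18: { [X → F - .] }  — reduce

Conflict in state I1:
  Shift-reduce conflict between [F → / .] and [L → / . n (]
So the grammar is NOT LR(0).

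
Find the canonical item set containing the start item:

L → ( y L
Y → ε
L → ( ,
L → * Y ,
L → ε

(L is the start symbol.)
{ [L → . ( ,], [L → . ( y L], [L → . * Y ,], [L → .], [L' → . L] }

First, augment the grammar with L' → L
I₀ = CLOSURE({ [L' → . L] }):
  [L' → . L] has the dot before L: add [L → . ( y L], [L → . ( ,], [L → . * Y ,], [L → .]
No further items can be added.

I₀ = { [L → . ( ,], [L → . ( y L], [L → . * Y ,], [L → .], [L' → . L] }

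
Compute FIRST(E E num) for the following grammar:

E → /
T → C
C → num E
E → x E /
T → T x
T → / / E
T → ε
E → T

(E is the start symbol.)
{ '/', 'num', 'x' }

FIRST sets of the non-terminals involved (from the grammar, by fixed-point iteration):
  FIRST(E) = { '/', 'num', 'x', ε }

To compute FIRST(E E num), process the symbols left to right:
Symbol E is a non-terminal. Add FIRST(E) \ {ε} = { '/', 'num', 'x' }
E is nullable (ε ∈ FIRST(E)), continue to the next symbol.
Symbol E is a non-terminal. Add FIRST(E) \ {ε} = { '/', 'num', 'x' }
E is nullable (ε ∈ FIRST(E)), continue to the next symbol.
Symbol num is a terminal. Add 'num' and stop.
FIRST(E E num) = { '/', 'num', 'x' }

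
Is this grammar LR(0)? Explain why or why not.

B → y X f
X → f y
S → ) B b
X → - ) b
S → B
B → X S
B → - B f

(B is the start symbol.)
Yes, the grammar is LR(0)

A grammar is LR(0) if no state in the canonical LR(0) collection has:
  - both a shift item (dot before a terminal) and a complete item (shift-reduce conflict), or
  - two or more complete items (reduce-reduce conflict; the accept item [B' → B .] counts as a complete item here).

Augment with B' → B and build the canonical LR(0) collection (I0 = CLOSURE({[B' → . B]}), then GOTO on every symbol after a dot until no new states appear). It has 19 states:
  I0: { [B → . - B f], [B → . X S], [B → . y X f], [B' → . B], [X → . - ) b], [X → . f y] }  — shift
  I1: { [B → - . B f], [B → . - B f], [B → . X S], [B → . y X f], [X → - . ) b], [X → . - ) b], [X → . f y] }  — shift
  I2: { [B' → B .] }  — accept
  I3: { [B → . - B f], [B → . X S], [B → . y X f], [B → X . S], [S → . ) B b], [S → . B], [X → . - ) b], [X → . f y] }  — shift
  I4: { [X → f . y] }  — shift
  I5: { [B → y . X f], [X → . - ) b], [X → . f y] }  — shift
  I6: { [X → - . ) b] }  — shift
  I7: { [B → y X . f] }  — shift
  I8: { [B → y X f .] }  — reduce
  I9: { [X → - ) . b] }  — shift
  I10: { [X → - ) b .] }  — reduce
  I11: { [X → f y .] }  — reduce
  I12: { [B → . - B f], [B → . X S], [B → . y X f], [S → ) . B b], [X → . - ) b], [X → . f y] }  — shift
  I13: { [S → B .] }  — reduce
  I14: { [B → X S .] }  — reduce
  I15: { [S → ) B . b] }  — shift
  I16: { [S → ) B b .] }  — reduce
  I17: { [B → - B . f] }  — shift
  I18: { [B → - B f .] }  — reduce

Every state is either a pure shift/goto state or contains exactly one complete item and nothing to shift — no conflicts. The grammar is LR(0).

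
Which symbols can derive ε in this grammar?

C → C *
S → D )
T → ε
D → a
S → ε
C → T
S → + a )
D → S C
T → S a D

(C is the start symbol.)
{ 'C', 'D', 'S', 'T' }

A non-terminal is nullable if it can derive ε (the empty string): either it has an ε-production, or it has a production whose right-hand side consists entirely of nullable non-terminals.

ε-productions: T → ε, S → ε
So T, S are immediately nullable.
C → T: every symbol on the right is nullable, so C is nullable too.
D → S C: every symbol on the right is nullable, so D is nullable too.
Every non-terminal is now nullable.
Nullable = { 'C', 'D', 'S', 'T' }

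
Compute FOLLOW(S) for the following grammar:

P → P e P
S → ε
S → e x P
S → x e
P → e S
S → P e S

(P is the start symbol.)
In P → e S: S is at the end, add FOLLOW(P)
In S → P e S: S is at the end; this adds FOLLOW(S) to itself — nothing new

The FOLLOW sets referred to above (computed the same way, to a fixed point):
  FOLLOW(P) = { $, 'e' }

Taking the union: FOLLOW(S) = { $, 'e' }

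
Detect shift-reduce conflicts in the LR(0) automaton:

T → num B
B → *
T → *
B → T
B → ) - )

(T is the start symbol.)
Augment with T' → T and build the canonical LR(0) collection (I0 = CLOSURE({[T' → . T]}), then GOTO on every symbol after a dot until no new states appear). It has 10 states:
  I0: { [T → . *], [T → . num B], [T' → . T] }  — shift
  I1: { [T → * .] }  — reduce
  I2: { [T' → T .] }  — accept
  I3: { [B → . ) - )], [B → . *], [B → . T], [T → . *], [T → . num B], [T → num . B] }  — shift
  I4: { [B → ) . - )] }  — shift
  I5: { [B → * .], [T → * .] }  — 2 reduces
  I6: { [T → num B .] }  — reduce
  I7: { [B → T .] }  — reduce
  I8: { [B → ) - . )] }  — shift
  I9: { [B → ) - ) .] }  — reduce

No state contains both a complete item and a shift item.

Answer: No shift-reduce conflicts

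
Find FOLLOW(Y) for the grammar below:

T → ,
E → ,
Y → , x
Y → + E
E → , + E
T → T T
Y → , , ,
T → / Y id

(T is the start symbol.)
In T → / Y id: Y is followed by id, add FIRST(id) \ {ε} = { 'id' }

Taking the union: FOLLOW(Y) = { 'id' }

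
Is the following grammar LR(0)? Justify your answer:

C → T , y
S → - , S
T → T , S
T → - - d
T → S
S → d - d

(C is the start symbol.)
A grammar is LR(0) if no state in the canonical LR(0) collection has:
  - both a shift item (dot before a terminal) and a complete item (shift-reduce conflict), or
  - two or more complete items (reduce-reduce conflict; the accept item [C' → C .] counts as a complete item here).

Augment with C' → C and build the canonical LR(0) collection (I0 = CLOSURE({[C' → . C]}), then GOTO on every symbol after a dot until no new states appear). It has 16 states:
  I0: { [C → . T , y], [C' → . C], [S → . - , S], [S → . d - d], [T → . - - d], [T → . S], [T → . T , S] }  — shift
  I1: { [S → - . , S], [T → - . - d] }  — shift
  I2: { [C' → C .] }  — accept
  I3: { [T → S .] }  — reduce
  I4: { [C → T . , y], [T → T . , S] }  — shift
  I5: { [S → d . - d] }  — shift
  I6: { [S → d - . d] }  — shift
  I7: { [S → d - d .] }  — reduce
  I8: { [C → T , . y], [S → . - , S], [S → . d - d], [T → T , . S] }  — shift
  I9: { [S → - . , S] }  — shift
  I10: { [T → T , S .] }  — reduce
  I11: { [C → T , y .] }  — reduce
  I12: { [S → - , . S], [S → . - , S], [S → . d - d] }  — shift
  I13: { [S → - , S .] }  — reduce
  I14: { [T → - - . d] }  — shift
  I15: { [T → - - d .] }  — reduce

Every state is either a pure shift/goto state or contains exactly one complete item and nothing to shift — no conflicts. The grammar is LR(0).

Answer: Yes, the grammar is LR(0)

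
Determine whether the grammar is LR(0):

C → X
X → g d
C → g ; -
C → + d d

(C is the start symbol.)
Augment with C' → C and build the canonical LR(0) collection (I0 = CLOSURE({[C' → . C]}), then GOTO on every symbol after a dot until no new states appear). It has 10 states:
  I0: { [C → . + d d], [C → . X], [C → . g ; -], [C' → . C], [X → . g d] }  — shift
  I1: { [C → + . d d] }  — shift
  I2: { [C' → C .] }  — accept
  I3: { [C → X .] }  — reduce
  I4: { [C → g . ; -], [X → g . d] }  — shift
  I5: { [C → g ; . -] }  — shift
  I6: { [X → g d .] }  — reduce
  I7: { [C → g ; - .] }  — reduce
  I8: { [C → + d . d] }  — shift
  I9: { [C → + d d .] }  — reduce

Every state is either a pure shift/goto state or contains exactly one complete item and nothing to shift — no conflicts. The grammar is LR(0).

Answer: Yes, the grammar is LR(0)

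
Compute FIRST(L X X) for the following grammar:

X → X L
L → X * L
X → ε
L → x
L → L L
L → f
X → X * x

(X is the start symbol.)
FIRST sets of the non-terminals involved (from the grammar, by fixed-point iteration):
  FIRST(L) = { '*', 'f', 'x' }

To compute FIRST(L X X), process the symbols left to right:
Symbol L is a non-terminal. Add FIRST(L) \ {ε} = { '*', 'f', 'x' }
L is not nullable (ε ∉ FIRST(L)), so stop here.
FIRST(L X X) = { '*', 'f', 'x' }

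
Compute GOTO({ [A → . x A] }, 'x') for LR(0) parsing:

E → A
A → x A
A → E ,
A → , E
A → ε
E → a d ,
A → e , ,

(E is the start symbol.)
{ [A → . , E], [A → . E ,], [A → . e , ,], [A → . x A], [A → .], [A → x . A], [E → . A], [E → . a d ,] }

GOTO(I, 'x') = CLOSURE({ [A → αX.β] : [A → α.Xβ] ∈ I, X = 'x' })

Items with dot before 'x', with the dot advanced:
  [A → . x A] → [A → x . A]
Closure of the advanced items:
  [A → x . A] has the dot before A: add [A → . x A], [A → . E ,], [A → . , E], [A → .], [A → . e , ,]
  [A → . E ,] has the dot before E: add [E → . A], [E → . a d ,]

GOTO = { [A → . , E], [A → . E ,], [A → . e , ,], [A → . x A], [A → .], [A → x . A], [E → . A], [E → . a d ,] }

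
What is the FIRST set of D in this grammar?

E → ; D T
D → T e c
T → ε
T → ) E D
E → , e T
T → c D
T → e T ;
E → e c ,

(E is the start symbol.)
{ ')', 'c', 'e' }

FIRST sets of the other non-terminals involved (by the same procedure, iterated to a fixed point):
  FIRST(T) = { ')', 'c', 'e', ε }

From D → T e c:
  - T is a non-terminal: add FIRST(T) \ {ε} = { ')', 'c', 'e' }
    T is nullable, so continue to the next symbol
  - e is a terminal: add 'e' and stop

Collecting: FIRST(D) = { ')', 'c', 'e' }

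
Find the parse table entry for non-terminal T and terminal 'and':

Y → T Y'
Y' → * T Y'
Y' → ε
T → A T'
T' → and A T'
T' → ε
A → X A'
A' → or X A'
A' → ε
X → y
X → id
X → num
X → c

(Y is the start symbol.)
To find M[T, 'and'], we find productions for T where 'and' is in the predict set (PREDICT(N → α) = (FIRST(α) \ {ε}) ∪ (FOLLOW(N) if α ⇒* ε)).

Relevant sets:
  FIRST(A) = { 'c', 'id', 'num', 'y' }

T → A T': PREDICT = { 'c', 'id', 'num', 'y' }

M[T, 'and'] is empty (no production applies)

Answer: Empty (error entry)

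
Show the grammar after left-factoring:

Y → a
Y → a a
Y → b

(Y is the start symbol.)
Left-factoring transforms A → αβ₁ | αβ₂ into A → αA' and A' → β₁ | β₂
(α is the longest common prefix among the alternatives). Repeat until
no nonterminal has two alternatives with a common prefix.

Round 1: Y has alternatives sharing prefix 'a'. Introduce Y': Y → a Y'
  Add: Y' → ε
  Add: Y' → a

No remaining common prefixes — done.

Resulting grammar:
Y → a Y'
Y' → ε
Y' → a
Y → b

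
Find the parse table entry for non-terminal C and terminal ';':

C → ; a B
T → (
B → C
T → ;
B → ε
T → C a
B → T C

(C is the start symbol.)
C → ; a B

To find M[C, ';'], we find productions for C where ';' is in the predict set (PREDICT(N → α) = (FIRST(α) \ {ε}) ∪ (FOLLOW(N) if α ⇒* ε)).

C → ; a B: PREDICT = { ';' }
  ';' is in predict set, so this production goes in M[C, ';']

M[C, ';'] = C → ; a B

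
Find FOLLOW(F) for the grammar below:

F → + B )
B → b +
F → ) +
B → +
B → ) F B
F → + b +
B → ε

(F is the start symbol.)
{ $, ')', '+', 'b' }

F is the start symbol, so $ ∈ FOLLOW(F).
In B → ) F B: F is followed by B, add FIRST(B) \ {ε} = { ')', '+', 'b' }
  B is nullable, so also add FOLLOW(B)

The FOLLOW sets referred to above (computed the same way, to a fixed point):
  FOLLOW(B) = { ')' }

Taking the union: FOLLOW(F) = { $, ')', '+', 'b' }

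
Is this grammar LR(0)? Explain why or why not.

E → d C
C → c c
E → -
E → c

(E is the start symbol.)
Augment with E' → E and build the canonical LR(0) collection (I0 = CLOSURE({[E' → . E]}), then GOTO on every symbol after a dot until no new states appear). It has 8 states:
  I0: { [E → . -], [E → . c], [E → . d C], [E' → . E] }  — shift
  I1: { [E → - .] }  — reduce
  I2: { [E' → E .] }  — accept
  I3: { [E → c .] }  — reduce
  I4: { [C → . c c], [E → d . C] }  — shift
  I5: { [E → d C .] }  — reduce
  I6: { [C → c . c] }  — shift
  I7: { [C → c c .] }  — reduce

Every state is either a pure shift/goto state or contains exactly one complete item and nothing to shift — no conflicts. The grammar is LR(0).

Answer: Yes, the grammar is LR(0)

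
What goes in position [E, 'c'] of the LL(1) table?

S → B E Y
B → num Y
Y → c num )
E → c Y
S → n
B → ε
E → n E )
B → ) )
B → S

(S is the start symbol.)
E → c Y

To find M[E, 'c'], we find productions for E where 'c' is in the predict set (PREDICT(N → α) = (FIRST(α) \ {ε}) ∪ (FOLLOW(N) if α ⇒* ε)).

E → c Y: PREDICT = { 'c' }
  'c' is in predict set, so this production goes in M[E, 'c']
E → n E ): PREDICT = { 'n' }

M[E, 'c'] = E → c Y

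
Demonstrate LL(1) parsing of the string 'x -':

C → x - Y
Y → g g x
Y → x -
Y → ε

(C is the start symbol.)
LL(1) parsing maintains a stack (initially the start symbol over $) and the input. At each step: if the stack top is a terminal, match it against the current input token; if it is a non-terminal N, replace it with the RHS of M[N, lookahead] (the unique production whose predict set contains the lookahead).

Stack is shown with the top on the left.

Stack    Input  Action
----------------------
C $      x - $  output C → x - Y
x - Y $  x - $  match 'x'
- Y $    - $    match '-'
Y $      $      output Y → ε
$        $      accept

The string is accepted.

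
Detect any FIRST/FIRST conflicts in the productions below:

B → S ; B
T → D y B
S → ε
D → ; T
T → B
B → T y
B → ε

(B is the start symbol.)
Yes. B → S ';' B / B → T y on { ';' }; T → D y B / T → B on { ';' }

A FIRST/FIRST conflict occurs when two productions N → α and N → β for the same non-terminal have FIRST(α) ∩ FIRST(β) ≠ ∅ (with ε ∈ FIRST of a nullable right-hand side, so two nullable alternatives also conflict).

FIRST sets of the non-terminals at (or reachable through a nullable prefix from) the front of some alternative:
  FIRST(S) = { ε }
  FIRST(T) = { ';', 'y', ε }
  FIRST(D) = { ';' }
  FIRST(B) = { ';', 'y', ε }

Productions for B:
  B → S ; B: FIRST = { ';' }
  B → T y: FIRST = { ';', 'y' }
  B → ε: FIRST = { ε }
Productions for T:
  T → D y B: FIRST = { ';' }
  T → B: FIRST = { ';', 'y', ε }
S, D have only one production, so no FIRST/FIRST conflict is possible there.

Conflict for B: B → S ; B and B → T y
  Overlap: { ';' }
Conflict for T: T → D y B and T → B
  Overlap: { ';' }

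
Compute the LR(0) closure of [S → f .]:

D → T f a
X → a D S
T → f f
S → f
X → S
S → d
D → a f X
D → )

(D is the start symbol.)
{ [S → f .] }

Start with: [S → f .]
The dot is at the end, so nothing is added.

CLOSURE = { [S → f .] }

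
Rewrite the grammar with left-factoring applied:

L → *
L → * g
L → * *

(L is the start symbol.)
Left-factoring transforms A → αβ₁ | αβ₂ into A → αA' and A' → β₁ | β₂
(α is the longest common prefix among the alternatives). Repeat until
no nonterminal has two alternatives with a common prefix.

Round 1: L has alternatives sharing prefix '*'. Introduce L': L → * L'
  Add: L' → ε
  Add: L' → g
  Add: L' → *

No remaining common prefixes — done.

Resulting grammar:
L → * L'
L' → ε
L' → g
L' → *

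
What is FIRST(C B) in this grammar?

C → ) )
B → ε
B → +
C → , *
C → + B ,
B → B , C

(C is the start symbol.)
FIRST sets of the non-terminals involved (from the grammar, by fixed-point iteration):
  FIRST(C) = { ')', '+', ',' }

To compute FIRST(C B), process the symbols left to right:
Symbol C is a non-terminal. Add FIRST(C) \ {ε} = { ')', '+', ',' }
C is not nullable (ε ∉ FIRST(C)), so stop here.
FIRST(C B) = { ')', '+', ',' }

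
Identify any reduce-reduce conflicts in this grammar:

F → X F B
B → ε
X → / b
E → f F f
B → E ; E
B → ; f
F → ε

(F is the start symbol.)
No reduce-reduce conflicts

Augment with F' → F and build the canonical LR(0) collection (I0 = CLOSURE({[F' → . F]}), then GOTO on every symbol after a dot until no new states appear). It has 15 states:
  I0: { [F → . X F B], [F → .], [F' → . F], [X → . / b] }  — shift, reduce
  I1: { [X → / . b] }  — shift
  I2: { [F' → F .] }  — accept
  I3: { [F → . X F B], [F → .], [F → X . F B], [X → . / b] }  — shift, reduce
  I4: { [B → . ; f], [B → . E ; E], [B → .], [E → . f F f], [F → X F . B] }  — shift, reduce
  I5: { [B → ; . f] }  — shift
  I6: { [F → X F B .] }  — reduce
  I7: { [B → E . ; E] }  — shift
  I8: { [E → f . F f], [F → . X F B], [F → .], [X → . / b] }  — shift, reduce
  I9: { [E → f F . f] }  — shift
  I10: { [E → f F f .] }  — reduce
  I11: { [B → E ; . E], [E → . f F f] }  — shift
  I12: { [B → E ; E .] }  — reduce
  I13: { [B → ; f .] }  — reduce
  I14: { [X → / b .] }  — reduce

No state contains more than one complete item.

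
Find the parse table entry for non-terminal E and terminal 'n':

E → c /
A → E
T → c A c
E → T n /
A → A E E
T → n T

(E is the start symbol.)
E → T n /

To find M[E, 'n'], we find productions for E where 'n' is in the predict set (PREDICT(N → α) = (FIRST(α) \ {ε}) ∪ (FOLLOW(N) if α ⇒* ε)).

Relevant sets:
  FIRST(T) = { 'c', 'n' }

E → c /: PREDICT = { 'c' }
E → T n /: PREDICT = { 'c', 'n' }
  'n' is in predict set, so this production goes in M[E, 'n']

M[E, 'n'] = E → T n /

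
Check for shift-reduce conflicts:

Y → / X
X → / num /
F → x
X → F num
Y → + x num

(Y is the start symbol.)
No shift-reduce conflicts

A shift-reduce conflict occurs when an LR(0) state has both:
  - a complete (reduce) item [A → α .] (dot at the end), and
  - a shift item [B → β . c γ] (dot before a terminal).

Augment with Y' → Y and build the canonical LR(0) collection (I0 = CLOSURE({[Y' → . Y]}), then GOTO on every symbol after a dot until no new states appear). It has 13 states:
  I0: { [Y → . + x num], [Y → . / X], [Y' → . Y] }  — shift
  I1: { [Y → + . x num] }  — shift
  I2: { [F → . x], [X → . / num /], [X → . F num], [Y → / . X] }  — shift
  I3: { [Y' → Y .] }  — accept
  I4: { [X → / . num /] }  — shift
  I5: { [X → F . num] }  — shift
  I6: { [Y → / X .] }  — reduce
  I7: { [F → x .] }  — reduce
  I8: { [X → F num .] }  — reduce
  I9: { [X → / num . /] }  — shift
  I10: { [X → / num / .] }  — reduce
  I11: { [Y → + x . num] }  — shift
  I12: { [Y → + x num .] }  — reduce

No state contains both a complete item and a shift item.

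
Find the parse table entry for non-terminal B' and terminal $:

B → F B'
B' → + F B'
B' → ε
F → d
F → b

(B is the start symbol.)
To find M[B', $], we find productions for B' where $ is in the predict set (PREDICT(N → α) = (FIRST(α) \ {ε}) ∪ (FOLLOW(N) if α ⇒* ε)).

Relevant sets:
  FOLLOW(B') = { $ }

B' → + F B': PREDICT = { '+' }
B' → ε: PREDICT = { $ }
  $ is in predict set, so this production goes in M[B', $]

M[B', $] = B' → ε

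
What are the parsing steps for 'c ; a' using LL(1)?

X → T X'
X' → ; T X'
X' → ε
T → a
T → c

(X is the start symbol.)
LL(1) parsing maintains a stack (initially the start symbol over $) and the input. At each step: if the stack top is a terminal, match it against the current input token; if it is a non-terminal N, replace it with the RHS of M[N, lookahead] (the unique production whose predict set contains the lookahead).

Stack is shown with the top on the left.

Stack     Input    Action
-------------------------
X $       c ; a $  output X → T X'
T X' $    c ; a $  output T → c
c X' $    c ; a $  match 'c'
X' $      ; a $    output X' → ; T X'
; T X' $  ; a $    match ';'
T X' $    a $      output T → a
a X' $    a $      match 'a'
X' $      $        output X' → ε
$         $        accept

The string is accepted.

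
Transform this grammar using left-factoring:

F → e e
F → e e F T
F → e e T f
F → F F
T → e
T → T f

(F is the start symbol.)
Left-factoring transforms A → αβ₁ | αβ₂ into A → αA' and A' → β₁ | β₂
(α is the longest common prefix among the alternatives). Repeat until
no nonterminal has two alternatives with a common prefix.

Round 1: F has alternatives sharing prefix 'e e'. Introduce F': F → e e F'
  Add: F' → ε
  Add: F' → F T
  Add: F' → T f

No remaining common prefixes — done.

Resulting grammar:
F → e e F'
F' → ε
F' → F T
F' → T f
F → F F
T → e
T → T f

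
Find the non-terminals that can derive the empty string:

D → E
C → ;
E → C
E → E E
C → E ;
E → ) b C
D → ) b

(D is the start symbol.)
None

A non-terminal is nullable if it can derive ε (the empty string): either it has an ε-production, or it has a production whose right-hand side consists entirely of nullable non-terminals.

There are no ε-productions, so no non-terminal can derive ε.
No non-terminals are nullable.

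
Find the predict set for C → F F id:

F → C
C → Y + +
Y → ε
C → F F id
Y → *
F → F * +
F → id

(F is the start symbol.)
PREDICT(C → F F id) = (FIRST(RHS) \ {ε}) ∪ (FOLLOW(C) if ε ∈ FIRST(RHS), i.e. RHS ⇒* ε)
FIRST(F) = { '*', '+', 'id' }
FIRST(F F id) = { '*', '+', 'id' }
ε ∉ FIRST(F F id), so FOLLOW(C) is not added.
PREDICT(C → F F id) = { '*', '+', 'id' }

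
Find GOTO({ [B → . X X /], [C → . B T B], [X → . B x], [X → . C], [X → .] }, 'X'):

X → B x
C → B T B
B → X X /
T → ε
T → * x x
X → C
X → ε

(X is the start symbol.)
GOTO(I, 'X') = CLOSURE({ [A → αX.β] : [A → α.Xβ] ∈ I, X = 'X' })

Items with dot before 'X', with the dot advanced:
  [B → . X X /] → [B → X . X /]
Closure of the advanced items:
  [B → X . X /] has the dot before X: add [X → . B x], [X → . C], [X → .]
  [X → . B x] has the dot before B: add [B → . X X /]
  [X → . C] has the dot before C: add [C → . B T B]

GOTO = { [B → . X X /], [B → X . X /], [C → . B T B], [X → . B x], [X → . C], [X → .] }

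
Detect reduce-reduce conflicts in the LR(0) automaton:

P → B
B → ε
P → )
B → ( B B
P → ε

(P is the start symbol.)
Augment with P' → P and build the canonical LR(0) collection (I0 = CLOSURE({[P' → . P]}), then GOTO on every symbol after a dot until no new states appear). It has 7 states:
  I0: { [B → . ( B B], [B → .], [P → . )], [P → . B], [P → .], [P' → . P] }  — shift, 2 reduces
  I1: { [B → ( . B B], [B → . ( B B], [B → .] }  — shift, reduce
  I2: { [P → ) .] }  — reduce
  I3: { [P → B .] }  — reduce
  I4: { [P' → P .] }  — accept
  I5: { [B → ( B . B], [B → . ( B B], [B → .] }  — shift, reduce
  I6: { [B → ( B B .] }  — reduce

I0 contains complete items [B → .], [P → .] — reduce-reduce conflict.

Answer: Yes — I0: [B → .] vs [P → .]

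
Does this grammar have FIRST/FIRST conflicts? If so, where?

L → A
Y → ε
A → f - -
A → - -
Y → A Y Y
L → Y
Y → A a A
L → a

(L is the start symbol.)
Yes. L → A / L → Y on { '-', 'f' }; Y → A Y Y / Y → A a A on { '-', 'f' }

A FIRST/FIRST conflict occurs when two productions N → α and N → β for the same non-terminal have FIRST(α) ∩ FIRST(β) ≠ ∅ (with ε ∈ FIRST of a nullable right-hand side, so two nullable alternatives also conflict).

FIRST sets of the non-terminals at (or reachable through a nullable prefix from) the front of some alternative:
  FIRST(A) = { '-', 'f' }
  FIRST(Y) = { '-', 'f', ε }

Productions for L:
  L → A: FIRST = { '-', 'f' }
  L → Y: FIRST = { '-', 'f', ε }
  L → a: FIRST = { 'a' }
Productions for Y:
  Y → ε: FIRST = { ε }
  Y → A Y Y: FIRST = { '-', 'f' }
  Y → A a A: FIRST = { '-', 'f' }
Productions for A:
  A → f - -: FIRST = { 'f' }
  A → - -: FIRST = { '-' }

Conflict for L: L → A and L → Y
  Overlap: { '-', 'f' }
Conflict for Y: Y → A Y Y and Y → A a A
  Overlap: { '-', 'f' }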